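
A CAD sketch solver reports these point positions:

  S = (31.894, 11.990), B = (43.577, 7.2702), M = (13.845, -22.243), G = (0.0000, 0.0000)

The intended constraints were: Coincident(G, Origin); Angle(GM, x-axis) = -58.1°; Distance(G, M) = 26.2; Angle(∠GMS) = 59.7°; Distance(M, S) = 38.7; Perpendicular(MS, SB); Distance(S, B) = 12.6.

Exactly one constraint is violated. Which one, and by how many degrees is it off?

Perpendicular(MS, SB) — off by 5.80°.

G = (0.00, 0.00) ✓; GM at -58.10° ✓; |GM| = 26.20 ✓; ∠GMS = 59.70° ✓; |MS| = 38.70 ✓; ∠(MS, SB) = 84.20° ✗; |SB| = 12.60 ✓.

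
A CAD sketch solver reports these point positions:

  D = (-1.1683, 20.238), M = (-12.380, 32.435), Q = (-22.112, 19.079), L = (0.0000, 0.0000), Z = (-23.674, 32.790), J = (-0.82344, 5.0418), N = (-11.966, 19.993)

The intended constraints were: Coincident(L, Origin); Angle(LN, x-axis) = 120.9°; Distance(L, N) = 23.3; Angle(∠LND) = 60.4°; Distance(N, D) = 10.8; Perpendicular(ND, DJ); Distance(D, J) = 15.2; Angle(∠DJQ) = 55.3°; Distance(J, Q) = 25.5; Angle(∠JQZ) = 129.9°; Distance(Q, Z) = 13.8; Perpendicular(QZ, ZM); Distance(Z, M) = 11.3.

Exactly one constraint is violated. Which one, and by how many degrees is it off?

Perpendicular(QZ, ZM) — off by 8.30°.

L = (0.00, 0.00) ✓; LN at 120.9° ✓; |LN| = 23.30 ✓; ∠LND = 60.40° ✓; |ND| = 10.80 ✓; ∠(ND, DJ) = 90.00° ✓; |DJ| = 15.20 ✓; ∠DJQ = 55.30° ✓; |JQ| = 25.50 ✓; ∠JQZ = 129.9° ✓; |QZ| = 13.80 ✓; ∠(QZ, ZM) = 98.30° ✗; |ZM| = 11.30 ✓.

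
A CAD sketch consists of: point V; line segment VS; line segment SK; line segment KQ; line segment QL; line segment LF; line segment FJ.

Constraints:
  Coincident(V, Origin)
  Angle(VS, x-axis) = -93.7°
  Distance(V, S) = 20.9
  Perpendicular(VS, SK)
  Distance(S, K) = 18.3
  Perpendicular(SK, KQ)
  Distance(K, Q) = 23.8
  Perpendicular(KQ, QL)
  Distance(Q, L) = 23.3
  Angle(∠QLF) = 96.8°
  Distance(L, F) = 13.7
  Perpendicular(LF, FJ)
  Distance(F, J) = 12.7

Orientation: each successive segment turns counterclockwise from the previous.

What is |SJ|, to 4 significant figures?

10.56

∠QLF = 96.8° gives LF at -100.5° from the x-axis; with |LF| = 13.7, F = (-7.299, -10.25). LF is perpendicular to FJ, so FJ runs at -10.50°; with |FJ| = 12.7, J = (5.188, -12.57). Then |SJ| = |J − S| = 10.56.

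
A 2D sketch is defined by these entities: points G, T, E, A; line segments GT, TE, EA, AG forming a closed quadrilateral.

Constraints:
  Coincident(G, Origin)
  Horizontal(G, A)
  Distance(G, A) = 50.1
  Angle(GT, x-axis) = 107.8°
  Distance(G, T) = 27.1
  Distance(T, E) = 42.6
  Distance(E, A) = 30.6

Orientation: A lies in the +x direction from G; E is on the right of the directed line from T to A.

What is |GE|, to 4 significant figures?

20.96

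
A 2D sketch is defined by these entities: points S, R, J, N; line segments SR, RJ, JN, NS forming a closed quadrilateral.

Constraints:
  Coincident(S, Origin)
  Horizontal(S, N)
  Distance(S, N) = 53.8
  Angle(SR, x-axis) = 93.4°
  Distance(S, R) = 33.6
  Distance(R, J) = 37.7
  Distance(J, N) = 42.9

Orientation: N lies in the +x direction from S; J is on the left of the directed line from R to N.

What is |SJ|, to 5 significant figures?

52.435

Checks: |RJ| = 37.70 ✓; |JN| = 42.90 ✓.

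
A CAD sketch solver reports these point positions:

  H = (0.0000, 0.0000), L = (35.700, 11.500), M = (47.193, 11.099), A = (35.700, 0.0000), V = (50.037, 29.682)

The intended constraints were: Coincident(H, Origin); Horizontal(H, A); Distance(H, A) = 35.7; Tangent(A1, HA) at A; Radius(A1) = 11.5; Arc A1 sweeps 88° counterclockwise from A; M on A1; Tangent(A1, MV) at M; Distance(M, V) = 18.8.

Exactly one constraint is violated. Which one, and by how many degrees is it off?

Tangent(A1, MV) at M — off by 6.70°.

H = (0.00, 0.00) ✓; H.y = 0.00, A.y = 0.00 ✓; |HA| = 35.70 ✓; ∠(LA, AH) = 90.00° ✓; |LA| = 11.50 ✓; bearing(L→M) − bearing(L→A) = 88.00° ✓; |LM| = 11.50 ✓; ∠(LM, MV) = 96.70° ✗; |MV| = 18.80 ✓.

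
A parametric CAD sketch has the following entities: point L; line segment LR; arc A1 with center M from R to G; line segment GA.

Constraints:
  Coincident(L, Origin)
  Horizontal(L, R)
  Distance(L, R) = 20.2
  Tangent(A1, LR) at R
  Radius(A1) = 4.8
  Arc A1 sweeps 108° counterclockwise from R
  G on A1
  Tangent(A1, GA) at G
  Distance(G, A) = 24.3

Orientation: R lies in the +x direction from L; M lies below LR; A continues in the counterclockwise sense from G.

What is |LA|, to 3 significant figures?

37.4

L is at the origin; LR is horizontal with |LR| = 20.2 and R on the +x side, so R = (20.2, 0.00). Tangency of A1 to LR means the radius MR is perpendicular to LR, so M = R + (0, -4.8) = (20.2, -4.80). On A1, R sits at bearing 90° from M; a 108° counterclockwise sweep puts G at bearing 198°, so G = M + 4.8·(cos 198°, sin 198°) = (15.6, -6.28). A1 meets GA tangentially, so MG is at right angles to GA, so GA runs along (−sin 198°, cos 198°); with |GA| = 24.3, A = (23.1, -29.4). Then |LA| = |A − L| = 37.4.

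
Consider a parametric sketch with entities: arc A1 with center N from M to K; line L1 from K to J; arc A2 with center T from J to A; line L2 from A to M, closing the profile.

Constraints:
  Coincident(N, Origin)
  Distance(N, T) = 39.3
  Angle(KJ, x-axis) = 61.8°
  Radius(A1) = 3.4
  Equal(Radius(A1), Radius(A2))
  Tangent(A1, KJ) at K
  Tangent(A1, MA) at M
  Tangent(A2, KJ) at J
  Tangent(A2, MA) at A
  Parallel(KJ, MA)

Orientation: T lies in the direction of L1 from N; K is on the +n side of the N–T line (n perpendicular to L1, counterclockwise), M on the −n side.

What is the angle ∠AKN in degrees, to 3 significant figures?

80.2°

The slot axis is L1's direction at 61.8°, so u = (cos 61.8°, sin 61.8°) = (0.473, 0.881) and n = (−sin 61.8°, cos 61.8°) = (-0.881, 0.473). N is at the origin and T lies 39.3 along u from N, so T = 39.3·u = (18.6, 34.6). Tangency of A1 to both parallel lines with radius 3.4 puts K and M at N ± 3.4·n: K = (-3.00, 1.61), M = (3.00, -1.61). Equal radii place J and A the same way about T: J = T + 3.4·n = (15.6, 36.2), A = T − 3.4·n = (21.6, 33.0). Then cos ∠AKN = KA·KN / (|KA||KN|), giving 80.2°.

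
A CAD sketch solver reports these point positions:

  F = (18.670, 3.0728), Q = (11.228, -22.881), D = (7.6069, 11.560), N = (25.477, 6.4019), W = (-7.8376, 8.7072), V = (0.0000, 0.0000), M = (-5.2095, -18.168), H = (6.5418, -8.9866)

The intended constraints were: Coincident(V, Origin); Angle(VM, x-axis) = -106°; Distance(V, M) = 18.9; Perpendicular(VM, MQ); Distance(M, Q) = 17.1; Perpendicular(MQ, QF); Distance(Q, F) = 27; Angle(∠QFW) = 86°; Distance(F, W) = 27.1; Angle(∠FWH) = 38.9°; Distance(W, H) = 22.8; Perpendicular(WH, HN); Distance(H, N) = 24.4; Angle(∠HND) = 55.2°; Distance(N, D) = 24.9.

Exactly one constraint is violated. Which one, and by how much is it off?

Distance(N, D) = 24.9 — off by 6.30.

V = (0.00, 0.00) ✓; VM at -106.0° ✓; |VM| = 18.90 ✓; ∠(VM, MQ) = 90.00° ✓; |MQ| = 17.10 ✓; ∠(MQ, QF) = 90.00° ✓; |QF| = 27.00 ✓; ∠QFW = 86.00° ✓; |FW| = 27.10 ✓; ∠FWH = 38.90° ✓; |WH| = 22.80 ✓; ∠(WH, HN) = 90.00° ✓; |HN| = 24.40 ✓; ∠HND = 55.20° ✓; |ND| = 18.60 ✗.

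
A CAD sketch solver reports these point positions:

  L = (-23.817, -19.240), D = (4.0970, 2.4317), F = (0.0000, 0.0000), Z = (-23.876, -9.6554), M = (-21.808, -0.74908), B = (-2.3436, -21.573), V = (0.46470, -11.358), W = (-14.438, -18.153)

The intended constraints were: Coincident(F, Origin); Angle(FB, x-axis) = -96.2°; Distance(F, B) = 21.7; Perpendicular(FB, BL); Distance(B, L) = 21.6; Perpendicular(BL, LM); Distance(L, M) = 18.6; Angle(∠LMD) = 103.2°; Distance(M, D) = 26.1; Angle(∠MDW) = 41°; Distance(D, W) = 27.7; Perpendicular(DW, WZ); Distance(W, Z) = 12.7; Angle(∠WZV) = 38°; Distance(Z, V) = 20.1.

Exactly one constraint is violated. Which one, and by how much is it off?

Distance(Z, V) = 20.1 — off by 4.30.

F = (0.00, 0.00) ✓; FB at -96.20° ✓; |FB| = 21.70 ✓; ∠(FB, BL) = 90.00° ✓; |BL| = 21.60 ✓; ∠(BL, LM) = 90.00° ✓; |LM| = 18.60 ✓; ∠LMD = 103.2° ✓; |MD| = 26.10 ✓; ∠MDW = 41.00° ✓; |DW| = 27.70 ✓; ∠(DW, WZ) = 90.00° ✓; |WZ| = 12.70 ✓; ∠WZV = 38.00° ✓; |ZV| = 24.40 ✗.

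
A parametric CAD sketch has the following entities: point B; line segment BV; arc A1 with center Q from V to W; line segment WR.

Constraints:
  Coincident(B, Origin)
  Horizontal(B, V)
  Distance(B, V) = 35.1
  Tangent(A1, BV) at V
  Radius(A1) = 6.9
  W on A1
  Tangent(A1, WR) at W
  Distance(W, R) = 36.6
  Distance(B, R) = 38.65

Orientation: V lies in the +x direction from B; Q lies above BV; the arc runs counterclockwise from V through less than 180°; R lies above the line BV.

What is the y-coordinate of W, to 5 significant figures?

12.021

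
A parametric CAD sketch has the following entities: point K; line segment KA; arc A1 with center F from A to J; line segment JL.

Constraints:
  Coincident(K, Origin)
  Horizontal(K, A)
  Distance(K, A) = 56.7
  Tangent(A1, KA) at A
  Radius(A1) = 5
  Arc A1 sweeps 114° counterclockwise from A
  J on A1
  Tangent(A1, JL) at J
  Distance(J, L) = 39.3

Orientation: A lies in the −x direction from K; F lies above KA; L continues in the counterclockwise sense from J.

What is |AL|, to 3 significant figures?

44.4

K is at the origin; K and A share the same y with |KA| = 56.7 and A on the −x side, so A = (-56.7, 0.00). The tangent condition forces FA to be normal to KA, so F = A + (0, 5) = (-56.7, 5.00). On A1, A sits at bearing -90° from F; a 114° counterclockwise sweep puts J at bearing 24°, so J = F + 5.0·(cos 24°, sin 24°) = (-52.1, 7.03). Tangency of A1 to JL means the radius FJ is perpendicular to JL, so JL runs along (−sin 24°, cos 24°); with |JL| = 39.3, L = (-68.1, 42.9). Then |AL| = |L − A| = 44.4.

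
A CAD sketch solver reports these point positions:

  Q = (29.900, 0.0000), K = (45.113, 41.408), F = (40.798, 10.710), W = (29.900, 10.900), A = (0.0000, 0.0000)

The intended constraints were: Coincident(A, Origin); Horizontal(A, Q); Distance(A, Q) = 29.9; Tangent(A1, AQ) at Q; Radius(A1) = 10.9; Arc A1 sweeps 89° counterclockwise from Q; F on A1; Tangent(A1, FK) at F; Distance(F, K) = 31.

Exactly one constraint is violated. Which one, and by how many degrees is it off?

Tangent(A1, FK) at F — off by 7.00°.

A = (0.00, 0.00) ✓; A.y = 0.00, Q.y = 0.00 ✓; |AQ| = 29.90 ✓; ∠(WQ, QA) = 90.00° ✓; |WQ| = 10.90 ✓; bearing(W→F) − bearing(W→Q) = 89.00° ✓; |WF| = 10.90 ✓; ∠(WF, FK) = 97.00° ✗; |FK| = 31.00 ✓.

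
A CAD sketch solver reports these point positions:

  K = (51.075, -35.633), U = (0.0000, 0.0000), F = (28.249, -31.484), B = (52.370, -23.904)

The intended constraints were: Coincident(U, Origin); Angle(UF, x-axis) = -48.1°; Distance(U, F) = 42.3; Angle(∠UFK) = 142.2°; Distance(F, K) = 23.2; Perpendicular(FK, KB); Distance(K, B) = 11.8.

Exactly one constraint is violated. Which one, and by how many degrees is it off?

Perpendicular(FK, KB) — off by 4.00°.

U = (0.00, 0.00) ✓; UF at -48.10° ✓; |UF| = 42.30 ✓; ∠UFK = 142.2° ✓; |FK| = 23.20 ✓; ∠(FK, KB) = 94.00° ✗; |KB| = 11.80 ✓.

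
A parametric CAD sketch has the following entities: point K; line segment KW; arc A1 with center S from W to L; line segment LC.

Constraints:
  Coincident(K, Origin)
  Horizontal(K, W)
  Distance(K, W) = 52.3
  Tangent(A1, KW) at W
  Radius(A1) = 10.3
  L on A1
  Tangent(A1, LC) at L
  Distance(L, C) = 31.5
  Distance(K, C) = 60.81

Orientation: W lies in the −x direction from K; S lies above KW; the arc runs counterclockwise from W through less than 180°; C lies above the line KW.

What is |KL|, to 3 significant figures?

43.4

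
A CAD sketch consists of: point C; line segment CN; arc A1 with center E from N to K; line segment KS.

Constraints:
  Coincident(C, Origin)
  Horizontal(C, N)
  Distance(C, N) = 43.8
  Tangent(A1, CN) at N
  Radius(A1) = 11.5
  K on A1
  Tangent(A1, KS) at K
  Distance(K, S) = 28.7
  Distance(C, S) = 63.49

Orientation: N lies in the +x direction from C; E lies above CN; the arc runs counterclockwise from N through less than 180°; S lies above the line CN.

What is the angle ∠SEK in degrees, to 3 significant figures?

68.2°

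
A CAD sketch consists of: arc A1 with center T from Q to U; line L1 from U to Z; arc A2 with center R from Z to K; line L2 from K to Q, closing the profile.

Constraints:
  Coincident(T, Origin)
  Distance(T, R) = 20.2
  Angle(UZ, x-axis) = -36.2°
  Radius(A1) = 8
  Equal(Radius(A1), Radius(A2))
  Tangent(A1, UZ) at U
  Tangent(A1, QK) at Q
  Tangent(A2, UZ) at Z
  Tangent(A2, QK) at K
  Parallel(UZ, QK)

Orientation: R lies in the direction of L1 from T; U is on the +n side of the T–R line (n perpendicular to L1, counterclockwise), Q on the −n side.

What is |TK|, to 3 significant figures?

21.7

The slot axis is L1's direction at -36.2°, so u = (cos -36.2°, sin -36.2°) = (0.807, -0.591) and n = (−sin -36.2°, cos -36.2°) = (0.591, 0.807). T is at the origin and R lies 20.2 along u from T, so R = 20.2·u = (16.3, -11.9). Tangency of A1 to both parallel lines with radius 8.0 puts U and Q at T ± 8.0·n: U = (4.72, 6.46), Q = (-4.72, -6.46). Equal radii place Z and K the same way about R: Z = R + 8.0·n = (21.0, -5.47), K = R − 8.0·n = (11.6, -18.4). Then |TK| = |K − T| = 21.7.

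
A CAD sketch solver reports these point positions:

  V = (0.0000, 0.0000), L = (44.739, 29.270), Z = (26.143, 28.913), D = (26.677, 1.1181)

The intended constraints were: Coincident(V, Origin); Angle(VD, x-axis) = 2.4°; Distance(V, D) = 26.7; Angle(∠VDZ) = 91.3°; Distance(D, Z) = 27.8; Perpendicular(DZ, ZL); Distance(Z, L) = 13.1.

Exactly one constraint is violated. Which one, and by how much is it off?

Distance(Z, L) = 13.1 — off by 5.50.

V = (0.00, 0.00) ✓; VD at 2.400° ✓; |VD| = 26.70 ✓; ∠VDZ = 91.30° ✓; |DZ| = 27.80 ✓; ∠(DZ, ZL) = 90.00° ✓; |ZL| = 18.60 ✗.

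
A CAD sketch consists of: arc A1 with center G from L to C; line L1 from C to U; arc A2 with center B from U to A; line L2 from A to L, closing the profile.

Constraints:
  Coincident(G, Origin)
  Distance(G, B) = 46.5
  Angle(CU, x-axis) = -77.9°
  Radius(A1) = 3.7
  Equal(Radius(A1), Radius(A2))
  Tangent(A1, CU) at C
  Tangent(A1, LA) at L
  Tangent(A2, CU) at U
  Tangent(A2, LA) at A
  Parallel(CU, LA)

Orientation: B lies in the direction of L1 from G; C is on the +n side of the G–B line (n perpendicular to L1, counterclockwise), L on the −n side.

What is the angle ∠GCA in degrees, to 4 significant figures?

80.96°

Tangency of A1 to both parallel lines with radius 3.7 puts C and L at G ± 3.7·n: C = (3.618, 0.7756), L = (-3.618, -0.7756). Equal radii place U and A the same way about B: U = B + 3.7·n = (13.37, -44.69), A = B − 3.7·n = (6.129, -46.24). Then cos ∠GCA = CG·CA / (|CG||CA|), giving 80.96°.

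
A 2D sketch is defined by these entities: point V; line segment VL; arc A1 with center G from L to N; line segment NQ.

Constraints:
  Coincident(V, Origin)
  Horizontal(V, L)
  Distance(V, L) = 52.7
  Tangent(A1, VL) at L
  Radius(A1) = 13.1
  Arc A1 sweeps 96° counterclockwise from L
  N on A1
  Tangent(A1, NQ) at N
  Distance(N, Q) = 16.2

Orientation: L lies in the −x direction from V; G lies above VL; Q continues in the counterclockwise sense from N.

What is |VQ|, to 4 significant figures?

51.44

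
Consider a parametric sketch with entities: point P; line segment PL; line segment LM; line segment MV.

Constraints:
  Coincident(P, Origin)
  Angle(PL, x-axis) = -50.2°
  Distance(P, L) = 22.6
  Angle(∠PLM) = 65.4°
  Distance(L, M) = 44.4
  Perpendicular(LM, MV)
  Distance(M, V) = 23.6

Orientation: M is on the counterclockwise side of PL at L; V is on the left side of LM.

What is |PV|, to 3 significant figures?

35.1

∠PLM = 65.4°, so LM runs at -50.2° + (180° − 65.4°) = 64.4° from the x-axis; with |LM| = 44.4, M = L + 44.4·(cos 64.4°, sin 64.4°) = (33.7, 22.7). LM is perpendicular to MV; with |MV| = 23.6 on the left of LM, V = M + 23.6·(-0.902, 0.432) = (12.4, 32.9). Then |PV| = |V − P| = 35.1.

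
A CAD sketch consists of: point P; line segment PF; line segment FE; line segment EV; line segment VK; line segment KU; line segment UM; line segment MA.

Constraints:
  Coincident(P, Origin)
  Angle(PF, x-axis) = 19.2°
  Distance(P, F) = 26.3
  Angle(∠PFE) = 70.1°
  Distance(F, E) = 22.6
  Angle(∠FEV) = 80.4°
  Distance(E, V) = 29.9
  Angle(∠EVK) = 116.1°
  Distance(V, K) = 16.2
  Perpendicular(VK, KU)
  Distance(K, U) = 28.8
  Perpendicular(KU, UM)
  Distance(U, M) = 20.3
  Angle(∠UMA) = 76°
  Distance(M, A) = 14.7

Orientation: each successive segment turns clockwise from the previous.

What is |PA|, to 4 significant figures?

10.62

KU is perpendicular to UM, so UM runs at -74.20°; with |UM| = 20.3, M = (23.97, -4.706). ∠UMA = 76.0° gives MA at -178.2° from the x-axis; with |MA| = 14.7, A = (9.278, -5.168). Then |PA| = |A − P| = 10.62.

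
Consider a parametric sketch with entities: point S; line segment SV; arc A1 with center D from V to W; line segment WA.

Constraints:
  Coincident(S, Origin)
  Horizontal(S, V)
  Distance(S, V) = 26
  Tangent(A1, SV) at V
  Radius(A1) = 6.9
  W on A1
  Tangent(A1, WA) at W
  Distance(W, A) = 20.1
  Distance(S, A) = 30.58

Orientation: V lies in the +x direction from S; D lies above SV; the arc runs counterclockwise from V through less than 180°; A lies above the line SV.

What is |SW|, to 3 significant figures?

33.0

Checks: ∠(DV, VS) = 90.00° ✓; |DV| = 6.900 ✓; |DW| = 6.900 ✓; ∠(DW, WA) = 90.00° ✓; |WA| = 20.10 ✓; |SA| = 30.58 ✓.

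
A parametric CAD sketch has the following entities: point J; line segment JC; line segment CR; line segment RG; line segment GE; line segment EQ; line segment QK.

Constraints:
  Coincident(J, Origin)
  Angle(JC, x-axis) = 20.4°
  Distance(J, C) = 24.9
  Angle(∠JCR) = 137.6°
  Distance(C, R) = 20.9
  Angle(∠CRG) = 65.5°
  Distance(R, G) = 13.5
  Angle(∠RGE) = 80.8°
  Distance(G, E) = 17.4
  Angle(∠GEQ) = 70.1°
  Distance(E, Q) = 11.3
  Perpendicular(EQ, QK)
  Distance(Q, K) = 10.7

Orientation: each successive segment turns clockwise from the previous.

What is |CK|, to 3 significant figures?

16.9

J is at the origin; JC runs at 20.4° with length 24.9, so C = (23.3, 8.68). ∠JCR = 137.6° gives CR at -22.0° from the x-axis; with |CR| = 20.9, R = (42.7, 0.850). ∠CRG = 65.5° gives RG at -136° from the x-axis; with |RG| = 13.5, G = (32.9, -8.44). ∠RGE = 80.8° gives GE at 124° from the x-axis; with |GE| = 17.4, E = (23.1, 5.93). ∠GEQ = 70.1° gives EQ at 14.4° from the x-axis; with |EQ| = 11.3, Q = (34.1, 8.74). The perpendicularity gives QK at right angles to EQ, so QK runs at -75.6°; with |QK| = 10.7, K = (36.7, -1.62). Then |CK| = |K − C| = 16.9.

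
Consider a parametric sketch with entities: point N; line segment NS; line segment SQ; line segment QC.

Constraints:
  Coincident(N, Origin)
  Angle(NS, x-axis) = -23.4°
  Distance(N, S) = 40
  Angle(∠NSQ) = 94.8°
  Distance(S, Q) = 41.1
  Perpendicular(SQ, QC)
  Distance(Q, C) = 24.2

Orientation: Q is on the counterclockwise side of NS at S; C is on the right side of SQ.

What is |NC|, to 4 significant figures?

77.97

N is at the origin; NS runs at -23.4° with length 40.0, so S = 40.0·(cos -23.4°, sin -23.4°) = (36.71, -15.89). ∠NSQ = 94.8°, so SQ runs at -23.4° + (180° − 94.8°) = 61.80° from the x-axis; with |SQ| = 41.1, Q = S + 41.1·(cos 61.80°, sin 61.80°) = (56.13, 20.34). SQ is perpendicular to QC; with |QC| = 24.2 on the right of SQ, C = Q + 24.2·(0.8813, -0.4726) = (77.46, 8.900). Then |NC| = |C − N| = 77.97.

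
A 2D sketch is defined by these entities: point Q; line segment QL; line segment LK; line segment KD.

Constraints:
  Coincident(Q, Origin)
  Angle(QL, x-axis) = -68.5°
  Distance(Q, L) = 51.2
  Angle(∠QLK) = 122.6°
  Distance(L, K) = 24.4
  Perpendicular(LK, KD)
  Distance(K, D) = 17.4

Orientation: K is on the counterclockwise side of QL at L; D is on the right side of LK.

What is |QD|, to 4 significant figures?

79.79

Q is at the origin; QL runs at -68.5° with length 51.2, so L = 51.2·(cos -68.5°, sin -68.5°) = (18.76, -47.64). ∠QLK = 122.6°, so LK runs at -68.5° + (180° − 122.6°) = -11.10° from the x-axis; with |LK| = 24.4, K = L + 24.4·(cos -11.10°, sin -11.10°) = (42.71, -52.33). LK ⟂ KD; with |KD| = 17.4 on the right of LK, D = K + 17.4·(-0.1925, -0.9813) = (39.36, -69.41). Then |QD| = |D − Q| = 79.79.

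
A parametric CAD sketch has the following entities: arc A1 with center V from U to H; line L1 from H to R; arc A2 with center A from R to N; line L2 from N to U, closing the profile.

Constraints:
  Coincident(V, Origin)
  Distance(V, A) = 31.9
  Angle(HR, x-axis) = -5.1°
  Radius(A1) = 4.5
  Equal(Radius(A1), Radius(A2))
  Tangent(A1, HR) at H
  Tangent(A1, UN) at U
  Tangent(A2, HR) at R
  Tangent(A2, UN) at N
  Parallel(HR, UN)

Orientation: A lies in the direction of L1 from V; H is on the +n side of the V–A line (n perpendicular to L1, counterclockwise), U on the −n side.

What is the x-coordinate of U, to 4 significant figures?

-0.4000

V is at the origin and A lies 31.9 along u from V, so A = 31.9·u = (31.77, -2.836). Tangency of A1 to both parallel lines with radius 4.5 puts H and U at V ± 4.5·n: H = (0.4000, 4.482), U = (-0.4000, -4.482). So U.x = -0.4000.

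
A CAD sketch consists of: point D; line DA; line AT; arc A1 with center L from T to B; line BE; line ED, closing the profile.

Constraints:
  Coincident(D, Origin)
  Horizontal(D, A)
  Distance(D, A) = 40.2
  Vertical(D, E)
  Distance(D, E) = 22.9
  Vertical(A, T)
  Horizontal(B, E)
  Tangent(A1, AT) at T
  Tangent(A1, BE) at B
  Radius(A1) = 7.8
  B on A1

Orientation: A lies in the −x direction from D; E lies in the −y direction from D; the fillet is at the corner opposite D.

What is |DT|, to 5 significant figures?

42.942

The virtual corner opposite D is at (-40.200, -22.900). Tangency of A1 to AT means the radius LT is perpendicular to AT and A1 meets BE tangentially, so LB is at right angles to BE, with radius 7.8, so the center L sits 7.8 in from both sides at L = (-32.400, -15.100). That places the tangent points at T = (-40.200, -15.100) on AT and B = (-32.400, -22.900) on BE. Then |DT| = |T − D| = 42.942.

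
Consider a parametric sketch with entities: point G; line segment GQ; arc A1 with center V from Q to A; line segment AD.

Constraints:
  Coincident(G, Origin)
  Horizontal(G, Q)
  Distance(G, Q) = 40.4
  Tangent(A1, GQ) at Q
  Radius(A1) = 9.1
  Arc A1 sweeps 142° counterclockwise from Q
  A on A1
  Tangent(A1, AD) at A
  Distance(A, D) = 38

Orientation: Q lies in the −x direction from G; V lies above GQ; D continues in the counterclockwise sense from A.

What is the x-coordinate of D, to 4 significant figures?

-64.74

G is at the origin; G and Q share the same y with |GQ| = 40.4 and Q on the −x side, so Q = (-40.40, 0.000). The tangent condition forces VQ to be normal to GQ, so V = Q + (0, 9.1) = (-40.40, 9.100). On A1, Q sits at bearing -90° from V; a 142° counterclockwise sweep puts A at bearing 52°, so A = V + 9.1·(cos 52°, sin 52°) = (-34.80, 16.27). Since A1 is tangent to AD there, VA ⟂ AD, so AD runs along (−sin 52°, cos 52°); with |AD| = 38.0, D = (-64.74, 39.67). So D.x = -64.74.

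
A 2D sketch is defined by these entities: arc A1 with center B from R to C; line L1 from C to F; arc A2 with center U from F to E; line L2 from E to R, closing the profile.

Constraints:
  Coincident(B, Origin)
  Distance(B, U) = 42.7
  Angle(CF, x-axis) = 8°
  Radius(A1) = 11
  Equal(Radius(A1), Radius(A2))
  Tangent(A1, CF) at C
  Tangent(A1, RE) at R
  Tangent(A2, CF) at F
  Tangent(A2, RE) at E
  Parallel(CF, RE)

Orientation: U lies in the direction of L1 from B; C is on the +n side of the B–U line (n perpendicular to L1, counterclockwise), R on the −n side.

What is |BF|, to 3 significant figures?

44.1

Tangency of A1 to both parallel lines with radius 11.0 puts C and R at B ± 11.0·n: C = (-1.53, 10.9), R = (1.53, -10.9). Equal radii place F and E the same way about U: F = U + 11.0·n = (40.8, 16.8), E = U − 11.0·n = (43.8, -4.95). Then |BF| = |F − B| = 44.1.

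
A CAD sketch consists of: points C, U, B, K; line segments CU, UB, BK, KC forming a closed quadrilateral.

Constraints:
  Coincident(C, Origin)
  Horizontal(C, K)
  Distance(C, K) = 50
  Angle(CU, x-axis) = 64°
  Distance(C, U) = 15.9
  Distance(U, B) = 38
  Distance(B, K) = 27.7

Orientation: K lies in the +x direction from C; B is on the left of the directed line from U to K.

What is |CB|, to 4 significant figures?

50.53

Checks: |UB| = 38.00 ✓; |BK| = 27.70 ✓.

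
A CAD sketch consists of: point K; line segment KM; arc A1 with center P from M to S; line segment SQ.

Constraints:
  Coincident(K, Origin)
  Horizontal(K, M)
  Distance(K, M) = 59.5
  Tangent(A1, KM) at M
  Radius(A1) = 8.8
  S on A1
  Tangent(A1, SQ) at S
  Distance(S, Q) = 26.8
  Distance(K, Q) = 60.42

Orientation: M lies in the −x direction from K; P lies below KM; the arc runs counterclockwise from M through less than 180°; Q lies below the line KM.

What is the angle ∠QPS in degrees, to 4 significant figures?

71.82°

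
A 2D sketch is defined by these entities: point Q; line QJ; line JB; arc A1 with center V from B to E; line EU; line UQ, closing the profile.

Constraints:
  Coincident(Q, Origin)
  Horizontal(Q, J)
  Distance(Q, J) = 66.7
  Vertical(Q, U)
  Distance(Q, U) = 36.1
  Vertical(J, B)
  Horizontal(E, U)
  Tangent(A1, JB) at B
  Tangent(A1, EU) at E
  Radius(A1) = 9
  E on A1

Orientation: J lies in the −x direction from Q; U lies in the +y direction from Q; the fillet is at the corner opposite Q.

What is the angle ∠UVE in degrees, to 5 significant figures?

81.134°

The virtual corner opposite Q is at (-66.700, 36.100). A1 meets JB tangentially, so VB is at right angles to JB and tangency of A1 to EU means the radius VE is perpendicular to EU, with radius 9.0, so the center V sits 9.0 in from both sides at V = (-57.700, 27.100). That places the tangent points at B = (-66.700, 27.100) on JB and E = (-57.700, 36.100) on EU. Then cos ∠UVE = VU·VE / (|VU||VE|), giving 81.134°.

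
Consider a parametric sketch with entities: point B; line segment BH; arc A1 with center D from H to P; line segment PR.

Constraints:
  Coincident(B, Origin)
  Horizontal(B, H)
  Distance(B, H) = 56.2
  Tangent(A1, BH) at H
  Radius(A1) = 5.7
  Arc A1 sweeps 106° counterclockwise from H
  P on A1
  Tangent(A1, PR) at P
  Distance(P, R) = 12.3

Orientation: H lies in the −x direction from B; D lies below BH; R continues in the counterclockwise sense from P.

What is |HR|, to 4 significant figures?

19.21

On A1, H sits at bearing 90° from D; a 106° counterclockwise sweep puts P at bearing 196°, so P = D + 5.7·(cos 196°, sin 196°) = (-61.68, -7.271). Since A1 is tangent to PR there, DP ⟂ PR, so PR runs along (−sin 196°, cos 196°); with |PR| = 12.3, R = (-58.29, -19.09). Then |HR| = |R − H| = 19.21.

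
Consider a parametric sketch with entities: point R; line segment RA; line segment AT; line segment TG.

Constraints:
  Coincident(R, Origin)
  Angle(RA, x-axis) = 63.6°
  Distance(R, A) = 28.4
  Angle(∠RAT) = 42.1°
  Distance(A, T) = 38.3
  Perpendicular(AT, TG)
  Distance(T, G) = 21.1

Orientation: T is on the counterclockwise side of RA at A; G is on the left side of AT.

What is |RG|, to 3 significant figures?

17.4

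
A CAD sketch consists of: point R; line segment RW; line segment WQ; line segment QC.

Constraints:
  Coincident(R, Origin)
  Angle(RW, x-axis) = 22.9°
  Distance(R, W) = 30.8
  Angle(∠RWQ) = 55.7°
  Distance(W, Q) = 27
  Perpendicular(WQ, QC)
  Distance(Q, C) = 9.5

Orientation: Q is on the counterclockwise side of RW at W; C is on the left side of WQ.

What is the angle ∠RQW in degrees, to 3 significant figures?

69.2°

R is at the origin; RW runs at 22.9° with length 30.8, so W = 30.8·(cos 22.9°, sin 22.9°) = (28.4, 12.0). ∠RWQ = 55.7°, so WQ runs at 22.9° + (180° − 55.7°) = 147° from the x-axis; with |WQ| = 27.0, Q = W + 27.0·(cos 147°, sin 147°) = (5.68, 26.6). Then cos ∠RQW = QR·QW / (|QR||QW|), giving 69.2°.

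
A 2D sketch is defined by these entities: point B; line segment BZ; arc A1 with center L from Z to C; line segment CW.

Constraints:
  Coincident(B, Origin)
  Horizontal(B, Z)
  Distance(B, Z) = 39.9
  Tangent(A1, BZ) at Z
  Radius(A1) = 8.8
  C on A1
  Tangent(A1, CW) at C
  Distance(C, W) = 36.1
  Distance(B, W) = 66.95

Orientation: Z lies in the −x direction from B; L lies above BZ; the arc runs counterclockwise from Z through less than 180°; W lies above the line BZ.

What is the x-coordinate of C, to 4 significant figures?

-32.23

Checks: B = (0.00, 0.00) ✓; |LC| = 8.800 ✓; ∠(LC, CW) = 90.00° ✓; |CW| = 36.10 ✓; |BW| = 66.95 ✓.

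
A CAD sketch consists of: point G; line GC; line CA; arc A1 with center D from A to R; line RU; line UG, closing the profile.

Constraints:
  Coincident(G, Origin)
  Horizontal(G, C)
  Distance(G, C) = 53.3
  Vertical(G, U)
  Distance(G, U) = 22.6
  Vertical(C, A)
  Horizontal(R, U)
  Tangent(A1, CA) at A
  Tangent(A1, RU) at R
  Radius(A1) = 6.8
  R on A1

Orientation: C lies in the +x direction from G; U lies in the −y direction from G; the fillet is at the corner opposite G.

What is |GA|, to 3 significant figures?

55.6

G is at the origin; G and C share the same y with |GC| = 53.3 and C on the +x side, so C = (53.3, 0.00). G and U share the same x with |GU| = 22.6 and U on the −y side, so U = (0.00, -22.6). The virtual corner opposite G is at (53.3, -22.6). A1 meets CA tangentially, so DA is at right angles to CA and A1 meets RU tangentially, so DR is at right angles to RU, with radius 6.8, so the center D sits 6.8 in from both sides at D = (46.5, -15.8). That places the tangent points at A = (53.3, -15.8) on CA and R = (46.5, -22.6) on RU. Then |GA| = |A − G| = 55.6.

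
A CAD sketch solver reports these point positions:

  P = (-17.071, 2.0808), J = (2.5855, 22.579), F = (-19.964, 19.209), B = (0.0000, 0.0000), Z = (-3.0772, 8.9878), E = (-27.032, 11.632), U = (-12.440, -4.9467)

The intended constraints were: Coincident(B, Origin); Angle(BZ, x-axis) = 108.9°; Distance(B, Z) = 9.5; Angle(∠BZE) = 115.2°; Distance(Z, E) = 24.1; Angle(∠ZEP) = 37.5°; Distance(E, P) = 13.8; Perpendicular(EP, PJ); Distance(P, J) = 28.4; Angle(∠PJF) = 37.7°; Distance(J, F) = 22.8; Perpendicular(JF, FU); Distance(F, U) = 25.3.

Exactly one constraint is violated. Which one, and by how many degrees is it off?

Perpendicular(JF, FU) — off by 8.80°.

B = (0.00, 0.00) ✓; BZ at 108.9° ✓; |BZ| = 9.500 ✓; ∠BZE = 115.2° ✓; |ZE| = 24.10 ✓; ∠ZEP = 37.50° ✓; |EP| = 13.80 ✓; ∠(EP, PJ) = 90.00° ✓; |PJ| = 28.40 ✓; ∠PJF = 37.70° ✓; |JF| = 22.80 ✓; ∠(JF, FU) = 98.80° ✗; |FU| = 25.30 ✓.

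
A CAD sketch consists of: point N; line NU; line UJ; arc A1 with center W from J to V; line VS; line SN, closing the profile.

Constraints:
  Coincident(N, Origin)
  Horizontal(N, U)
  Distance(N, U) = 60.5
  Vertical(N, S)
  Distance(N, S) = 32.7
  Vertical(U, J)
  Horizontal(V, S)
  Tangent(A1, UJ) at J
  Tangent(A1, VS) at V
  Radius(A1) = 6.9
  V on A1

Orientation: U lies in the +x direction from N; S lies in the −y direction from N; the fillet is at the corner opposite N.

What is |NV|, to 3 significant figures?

62.8

The virtual corner opposite N is at (60.5, -32.7). A1 meets UJ tangentially, so WJ is at right angles to UJ and the tangent condition forces WV to be normal to VS, with radius 6.9, so the center W sits 6.9 in from both sides at W = (53.6, -25.8). That places the tangent points at J = (60.5, -25.8) on UJ and V = (53.6, -32.7) on VS. Then |NV| = |V − N| = 62.8.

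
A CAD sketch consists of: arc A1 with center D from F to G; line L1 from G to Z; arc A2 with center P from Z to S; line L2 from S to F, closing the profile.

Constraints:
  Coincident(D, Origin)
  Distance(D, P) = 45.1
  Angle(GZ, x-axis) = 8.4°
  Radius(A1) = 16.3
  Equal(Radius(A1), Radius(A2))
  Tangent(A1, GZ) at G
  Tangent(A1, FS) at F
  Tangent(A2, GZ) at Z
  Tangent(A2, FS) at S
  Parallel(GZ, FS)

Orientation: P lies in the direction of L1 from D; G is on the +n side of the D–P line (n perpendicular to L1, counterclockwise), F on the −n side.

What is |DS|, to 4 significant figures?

47.96

The slot axis is L1's direction at 8.4°, so u = (cos 8.4°, sin 8.4°) = (0.9893, 0.1461) and n = (−sin 8.4°, cos 8.4°) = (-0.1461, 0.9893). D is at the origin and P lies 45.1 along u from D, so P = 45.1·u = (44.62, 6.588). Tangency of A1 to both parallel lines with radius 16.3 puts G and F at D ± 16.3·n: G = (-2.381, 16.13), F = (2.381, -16.13). Equal radii place Z and S the same way about P: Z = P + 16.3·n = (42.24, 22.71), S = P − 16.3·n = (47.00, -9.537). Then |DS| = |S − D| = 47.96.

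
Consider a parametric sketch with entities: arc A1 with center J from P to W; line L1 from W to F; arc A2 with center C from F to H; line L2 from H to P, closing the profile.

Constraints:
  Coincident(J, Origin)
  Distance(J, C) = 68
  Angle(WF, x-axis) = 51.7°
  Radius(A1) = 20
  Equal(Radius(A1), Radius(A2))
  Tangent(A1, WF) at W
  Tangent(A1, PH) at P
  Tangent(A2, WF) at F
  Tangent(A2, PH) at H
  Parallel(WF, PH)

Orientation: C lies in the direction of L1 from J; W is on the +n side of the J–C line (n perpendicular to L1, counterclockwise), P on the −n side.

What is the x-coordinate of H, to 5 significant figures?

57.841

Tangency of A1 to both parallel lines with radius 20.0 puts W and P at J ± 20.0·n: W = (-15.696, 12.396), P = (15.696, -12.396). Equal radii place F and H the same way about C: F = C + 20.0·n = (26.449, 65.760), H = C − 20.0·n = (57.841, 40.969). So H.x = 57.841.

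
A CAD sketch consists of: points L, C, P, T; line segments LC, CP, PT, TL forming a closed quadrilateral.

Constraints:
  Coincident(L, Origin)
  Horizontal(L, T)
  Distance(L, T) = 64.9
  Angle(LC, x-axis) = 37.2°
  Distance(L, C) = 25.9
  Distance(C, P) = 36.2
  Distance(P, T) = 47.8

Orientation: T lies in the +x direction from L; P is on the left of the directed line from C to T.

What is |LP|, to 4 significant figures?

61.76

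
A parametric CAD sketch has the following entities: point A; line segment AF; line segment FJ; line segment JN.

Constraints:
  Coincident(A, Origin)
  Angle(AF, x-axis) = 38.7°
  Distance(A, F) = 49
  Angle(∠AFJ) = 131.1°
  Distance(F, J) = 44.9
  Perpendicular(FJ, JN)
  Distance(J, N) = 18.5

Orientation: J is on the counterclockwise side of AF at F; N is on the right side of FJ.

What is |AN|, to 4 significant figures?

94.96

A is at the origin; AF runs at 38.7° with length 49.0, so F = 49.0·(cos 38.7°, sin 38.7°) = (38.24, 30.64). ∠AFJ = 131.1°, so FJ runs at 38.7° + (180° − 131.1°) = 87.60° from the x-axis; with |FJ| = 44.9, J = F + 44.9·(cos 87.60°, sin 87.60°) = (40.12, 75.50). FJ ⟂ JN; with |JN| = 18.5 on the right of FJ, N = J + 18.5·(0.9991, -0.04188) = (58.61, 74.72). Then |AN| = |N − A| = 94.96.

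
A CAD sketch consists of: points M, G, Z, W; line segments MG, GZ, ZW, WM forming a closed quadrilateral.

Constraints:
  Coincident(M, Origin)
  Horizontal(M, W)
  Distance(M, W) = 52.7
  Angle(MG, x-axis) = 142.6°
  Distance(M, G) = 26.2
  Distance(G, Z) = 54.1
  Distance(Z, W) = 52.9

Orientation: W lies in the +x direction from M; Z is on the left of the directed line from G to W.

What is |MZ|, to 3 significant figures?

51.4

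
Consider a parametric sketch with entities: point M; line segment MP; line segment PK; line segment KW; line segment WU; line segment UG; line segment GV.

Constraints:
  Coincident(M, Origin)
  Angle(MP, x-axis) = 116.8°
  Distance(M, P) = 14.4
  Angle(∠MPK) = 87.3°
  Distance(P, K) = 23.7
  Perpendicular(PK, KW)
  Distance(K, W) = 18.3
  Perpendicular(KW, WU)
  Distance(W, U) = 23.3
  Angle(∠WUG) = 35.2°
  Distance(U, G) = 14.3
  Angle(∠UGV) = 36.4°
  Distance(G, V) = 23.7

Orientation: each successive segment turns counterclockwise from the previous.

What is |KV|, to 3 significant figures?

37.7

M is at the origin; MP runs at 116.8° with length 14.4, so P = (-6.49, 12.9). ∠MPK = 87.3° gives PK at -150° from the x-axis; with |PK| = 23.7, K = (-27.1, 1.18). The perpendicularity gives KW at right angles to PK, so KW runs at -60.5°; with |KW| = 18.3, W = (-18.1, -14.7). The perpendicularity gives WU at right angles to KW, so WU runs at 29.5°; with |WU| = 23.3, U = (2.17, -3.27). ∠WUG = 35.2° gives UG at 174° from the x-axis; with |UG| = 14.3, G = (-12.1, -1.85). ∠UGV = 36.4° gives GV at -42.1° from the x-axis; with |GV| = 23.7, V = (5.53, -17.7). Then |KV| = |V − K| = 37.7.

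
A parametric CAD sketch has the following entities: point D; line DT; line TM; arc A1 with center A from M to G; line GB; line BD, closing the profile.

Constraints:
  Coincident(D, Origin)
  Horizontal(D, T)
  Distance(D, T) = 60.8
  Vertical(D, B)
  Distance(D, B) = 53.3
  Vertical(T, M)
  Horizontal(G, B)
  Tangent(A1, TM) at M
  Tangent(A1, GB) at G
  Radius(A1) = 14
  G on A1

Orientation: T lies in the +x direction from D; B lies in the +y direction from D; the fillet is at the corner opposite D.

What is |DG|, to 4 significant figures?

70.93

D is at the origin; DT is horizontal with |DT| = 60.8 and T on the +x side, so T = (60.80, 0.000). D and B share the same x with |DB| = 53.3 and B on the +y side, so B = (0.000, 53.30). The virtual corner opposite D is at (60.80, 53.30). A1 meets TM tangentially, so AM is at right angles to TM and the tangent condition forces AG to be normal to GB, with radius 14.0, so the center A sits 14.0 in from both sides at A = (46.80, 39.30). That places the tangent points at M = (60.80, 39.30) on TM and G = (46.80, 53.30) on GB. Then |DG| = |G − D| = 70.93.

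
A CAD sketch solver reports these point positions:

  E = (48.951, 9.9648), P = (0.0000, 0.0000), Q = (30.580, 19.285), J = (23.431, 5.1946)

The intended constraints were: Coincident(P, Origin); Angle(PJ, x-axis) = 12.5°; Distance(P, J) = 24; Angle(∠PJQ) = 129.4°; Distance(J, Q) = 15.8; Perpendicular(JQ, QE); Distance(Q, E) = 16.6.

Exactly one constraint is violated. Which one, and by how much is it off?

Distance(Q, E) = 16.6 — off by 4.00.

P = (0.00, 0.00) ✓; PJ at 12.50° ✓; |PJ| = 24.00 ✓; ∠PJQ = 129.4° ✓; |JQ| = 15.80 ✓; ∠(JQ, QE) = 90.00° ✓; |QE| = 20.60 ✗.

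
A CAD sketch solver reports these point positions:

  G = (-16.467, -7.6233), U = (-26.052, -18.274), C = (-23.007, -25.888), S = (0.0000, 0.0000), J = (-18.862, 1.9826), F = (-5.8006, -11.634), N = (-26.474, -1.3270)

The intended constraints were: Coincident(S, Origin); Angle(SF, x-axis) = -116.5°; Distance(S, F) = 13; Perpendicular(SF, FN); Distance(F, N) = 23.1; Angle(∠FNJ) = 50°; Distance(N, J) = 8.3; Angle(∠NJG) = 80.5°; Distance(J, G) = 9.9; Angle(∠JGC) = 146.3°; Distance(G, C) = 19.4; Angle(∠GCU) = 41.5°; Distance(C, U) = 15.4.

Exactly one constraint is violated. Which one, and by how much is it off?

Distance(C, U) = 15.4 — off by 7.20.

S = (0.00, 0.00) ✓; SF at -116.5° ✓; |SF| = 13.00 ✓; ∠(SF, FN) = 90.00° ✓; |FN| = 23.10 ✓; ∠FNJ = 50.00° ✓; |NJ| = 8.300 ✓; ∠NJG = 80.50° ✓; |JG| = 9.900 ✓; ∠JGC = 146.3° ✓; |GC| = 19.40 ✓; ∠GCU = 41.50° ✓; |CU| = 8.200 ✗.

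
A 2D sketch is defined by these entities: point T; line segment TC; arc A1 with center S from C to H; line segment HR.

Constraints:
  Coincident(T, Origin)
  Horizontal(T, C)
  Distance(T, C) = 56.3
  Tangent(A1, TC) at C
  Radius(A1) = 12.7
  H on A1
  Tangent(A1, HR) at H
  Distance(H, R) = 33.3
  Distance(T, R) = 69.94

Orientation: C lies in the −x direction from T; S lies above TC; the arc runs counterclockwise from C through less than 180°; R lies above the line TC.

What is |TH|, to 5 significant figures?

46.506

Checks: T.y = 0.00, C.y = 0.00 ✓; |SC| = 12.70 ✓; |SH| = 12.70 ✓; ∠(SH, HR) = 90.00° ✓; |HR| = 33.30 ✓; |TR| = 69.94 ✓.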